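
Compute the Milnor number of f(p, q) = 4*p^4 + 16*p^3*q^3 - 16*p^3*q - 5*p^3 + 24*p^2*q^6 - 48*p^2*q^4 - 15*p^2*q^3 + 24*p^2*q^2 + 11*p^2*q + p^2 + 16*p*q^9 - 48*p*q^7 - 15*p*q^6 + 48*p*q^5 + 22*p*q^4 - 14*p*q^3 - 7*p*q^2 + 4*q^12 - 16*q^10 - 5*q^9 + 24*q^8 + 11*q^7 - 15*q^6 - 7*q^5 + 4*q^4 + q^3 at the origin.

2

The Hessian of f at 0 has rank 1. Corank 1: A-series; mu = 2 gives A_2.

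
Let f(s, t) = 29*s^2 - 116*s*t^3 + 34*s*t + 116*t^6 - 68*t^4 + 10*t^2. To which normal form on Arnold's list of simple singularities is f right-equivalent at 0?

A_{1}

The Hessian of f at 0 is [[58, 34], [34, 20]] with rank 2, so corank 0. A Groebner basis of the Jacobian ideal J(f) in C{s,t} is {s, t}; counting standard monomials gives mu = 1. Corank 0: nondegenerate Morse point, so A_1.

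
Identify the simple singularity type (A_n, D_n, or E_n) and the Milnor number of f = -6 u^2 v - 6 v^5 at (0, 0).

Type D6, Milnor number mu = 6.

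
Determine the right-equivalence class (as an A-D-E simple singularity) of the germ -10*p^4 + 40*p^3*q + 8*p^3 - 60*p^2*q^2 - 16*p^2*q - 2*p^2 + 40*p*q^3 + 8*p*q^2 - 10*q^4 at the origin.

A_3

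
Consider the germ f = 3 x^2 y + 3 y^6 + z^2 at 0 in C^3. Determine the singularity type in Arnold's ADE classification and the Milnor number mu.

Type D_7, Milnor number mu = 7.

The Hessian of f at 0 has rank 1. Corank 2; j^3 = 3*x^2*y has shape L^2 M (L != M), so D-series; mu = 7 gives D_7.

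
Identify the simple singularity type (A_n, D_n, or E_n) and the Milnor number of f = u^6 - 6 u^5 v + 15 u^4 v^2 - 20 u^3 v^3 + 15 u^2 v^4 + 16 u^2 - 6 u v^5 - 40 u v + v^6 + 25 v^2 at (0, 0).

Type A_5, Milnor number mu = 5.

The Hessian of f at 0 has rank 1. Corank 1: A-series; mu = 5 gives A_5.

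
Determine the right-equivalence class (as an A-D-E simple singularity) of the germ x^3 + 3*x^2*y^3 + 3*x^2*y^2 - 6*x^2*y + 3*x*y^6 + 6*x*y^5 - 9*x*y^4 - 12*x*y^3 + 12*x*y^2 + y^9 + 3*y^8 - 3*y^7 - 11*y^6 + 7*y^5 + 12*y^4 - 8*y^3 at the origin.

E_8

The Hessian of f at 0 has rank 0. Corank 2; j^3 = (x - 2*y)^3 is a perfect cube, so E-series; the 5-jet and mu = 8 give E_8.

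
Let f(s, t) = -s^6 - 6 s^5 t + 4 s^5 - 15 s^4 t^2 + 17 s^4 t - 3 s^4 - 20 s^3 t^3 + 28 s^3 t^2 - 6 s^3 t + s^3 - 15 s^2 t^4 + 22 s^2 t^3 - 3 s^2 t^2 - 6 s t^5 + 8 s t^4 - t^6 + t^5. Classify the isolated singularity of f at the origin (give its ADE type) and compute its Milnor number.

Type E8, Milnor number mu = 8.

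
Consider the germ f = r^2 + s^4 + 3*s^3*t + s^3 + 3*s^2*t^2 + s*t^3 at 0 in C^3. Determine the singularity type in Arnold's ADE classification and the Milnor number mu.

The Hessian of f at 0 has rank 1. Corank 2; j^3 = s^3 is a perfect cube, so E-series; the 4-jet and mu = 7 give E_7.

Type E7, Milnor number mu = 7.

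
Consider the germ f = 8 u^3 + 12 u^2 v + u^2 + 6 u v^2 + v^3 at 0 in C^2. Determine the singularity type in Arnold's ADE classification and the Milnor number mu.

Type A_2, Milnor number mu = 2.

The Hessian of f at 0 has rank 1. Corank 1: A-series; mu = 2 gives A_2.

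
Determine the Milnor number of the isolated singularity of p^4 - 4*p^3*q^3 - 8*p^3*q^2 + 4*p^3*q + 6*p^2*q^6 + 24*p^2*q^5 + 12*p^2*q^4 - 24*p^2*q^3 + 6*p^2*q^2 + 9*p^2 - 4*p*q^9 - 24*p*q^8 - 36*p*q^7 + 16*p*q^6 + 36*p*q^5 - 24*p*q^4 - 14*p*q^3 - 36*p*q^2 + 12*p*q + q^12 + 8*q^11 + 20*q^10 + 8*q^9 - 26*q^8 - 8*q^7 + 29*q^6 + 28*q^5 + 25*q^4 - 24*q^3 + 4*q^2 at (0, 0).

3

The Hessian of f at 0 is [[18, 12], [12, 8]] with rank 1, so corank 1. A Groebner basis of the Jacobian ideal J(f) in C{p,q} is {p^2 - 2*p/9 - 4*q/27, p*q + p/3 + 2*q/9, -p/2 + q^2 - q/3}; counting standard monomials gives mu = 3. Corank 1: A-series; mu = 3 gives A_3.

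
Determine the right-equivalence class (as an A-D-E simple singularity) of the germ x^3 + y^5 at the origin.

The Hessian of f at 0 has rank 0. Corank 2; j^3 = x^3 is a perfect cube, so E-series; the 5-jet and mu = 8 give E_8.

E_{8}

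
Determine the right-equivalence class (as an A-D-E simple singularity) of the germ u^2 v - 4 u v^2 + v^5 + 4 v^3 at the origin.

D_6

The Hessian of f at 0 is [[0, 0], [0, 0]] with rank 0, so corank 2. A Groebner basis of the Jacobian ideal J(f) in C{u,v} is {u^2/5 + v^4 - 4*v^2/5, u^3 - 8*v^3, u*v - 2*v^2}; counting standard monomials gives mu = 6. Corank 2; j^3 = v*(u - 2*v)^2 has shape L^2 M (L != M), so D-series; mu = 6 gives D_6.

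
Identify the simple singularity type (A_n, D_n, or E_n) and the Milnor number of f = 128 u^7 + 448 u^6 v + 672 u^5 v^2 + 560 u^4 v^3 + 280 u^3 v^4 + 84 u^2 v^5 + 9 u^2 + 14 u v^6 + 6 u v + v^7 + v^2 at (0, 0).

Type A_{6}, Milnor number mu = 6.

The Hessian of f at 0 has rank 1. Corank 1: A-series; mu = 6 gives A_6.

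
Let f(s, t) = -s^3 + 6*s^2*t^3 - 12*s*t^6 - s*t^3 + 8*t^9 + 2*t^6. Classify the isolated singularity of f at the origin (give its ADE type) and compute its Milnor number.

The Hessian of f at 0 is [[0, 0], [0, 0]] with rank 0, so corank 2. A Groebner basis of the Jacobian ideal J(f) in C{s,t} is {s^3, s*t^2, 3*s^2 + t^3}; counting standard monomials gives mu = 7. Corank 2; j^3 = -s^3 is a perfect cube, so E-series; the 4-jet and mu = 7 give E_7.

Type E_{7}, Milnor number mu = 7.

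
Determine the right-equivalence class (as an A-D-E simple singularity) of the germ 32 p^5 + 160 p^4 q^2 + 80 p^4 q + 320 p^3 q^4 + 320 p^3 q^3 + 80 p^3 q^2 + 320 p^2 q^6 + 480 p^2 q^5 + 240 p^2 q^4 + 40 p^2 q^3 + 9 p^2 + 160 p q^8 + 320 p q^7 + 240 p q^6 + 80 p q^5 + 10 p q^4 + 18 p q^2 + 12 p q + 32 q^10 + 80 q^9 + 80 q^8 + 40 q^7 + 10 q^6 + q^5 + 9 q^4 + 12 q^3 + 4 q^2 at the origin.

A4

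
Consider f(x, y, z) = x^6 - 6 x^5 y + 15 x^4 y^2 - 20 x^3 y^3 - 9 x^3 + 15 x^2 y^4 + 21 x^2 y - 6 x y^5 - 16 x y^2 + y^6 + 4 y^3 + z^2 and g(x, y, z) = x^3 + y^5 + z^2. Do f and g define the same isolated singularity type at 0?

No.

The Hessian of f at 0 is [[0, 0, 0], [0, 0, 0], [0, 0, 2]] with rank 1, so corank 2. A Groebner basis of the Jacobian ideal J(f) in C{x,y,z} is {243*x*y/2 + y^5 - 81*y^2, x*y^2 - 2*y^3/3, x^2 - 5*x*y/3 + 2*y^2/3, z}; counting standard monomials gives mu = 7. Corank 2; j^3 = -(x - y)*(3*x - 2*y)^2 has shape L^2 M (L != M), so D-series; mu = 7 gives D_7. The Hessian of g at 0 is [[0, 0, 0], [0, 0, 0], [0, 0, 2]] with rank 1, so corank 2. A Groebner basis of the Jacobian ideal J(g) in C{x,y,z} is {y^4, x^2, z}; counting standard monomials gives mu = 8. Corank 2; j^3 = x^3 is a perfect cube, so E-series; the 5-jet and mu = 8 give E_8. f is D_7 but g is E_8, hence not right-equivalent.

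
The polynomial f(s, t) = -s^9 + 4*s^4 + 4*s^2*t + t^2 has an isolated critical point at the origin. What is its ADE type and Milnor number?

Type A8, Milnor number mu = 8.

The Hessian of f at 0 has rank 1. Corank 1: A-series; mu = 8 gives A_8.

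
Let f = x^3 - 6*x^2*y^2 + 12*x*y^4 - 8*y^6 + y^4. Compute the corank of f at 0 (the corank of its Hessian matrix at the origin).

Hessian at 0 has rank 0.

2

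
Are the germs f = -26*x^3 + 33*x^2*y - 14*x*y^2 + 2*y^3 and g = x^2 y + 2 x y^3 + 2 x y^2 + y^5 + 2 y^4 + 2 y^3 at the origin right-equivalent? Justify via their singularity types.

The Hessian of f at 0 has rank 0. Corank 2; j^3 = -(2*x - y)*(13*x^2 - 10*x*y + 2*y^2) splits into three distinct lines over C (the quadratic factor has nonzero discriminant), so D_4. The Hessian of g at 0 has rank 0. Corank 2; j^3 = y*(x^2 + 2*x*y + 2*y^2) splits into three distinct lines over C (the quadratic factor has nonzero discriminant), so D_4. Both have type D_4, hence right-equivalent.

Yes.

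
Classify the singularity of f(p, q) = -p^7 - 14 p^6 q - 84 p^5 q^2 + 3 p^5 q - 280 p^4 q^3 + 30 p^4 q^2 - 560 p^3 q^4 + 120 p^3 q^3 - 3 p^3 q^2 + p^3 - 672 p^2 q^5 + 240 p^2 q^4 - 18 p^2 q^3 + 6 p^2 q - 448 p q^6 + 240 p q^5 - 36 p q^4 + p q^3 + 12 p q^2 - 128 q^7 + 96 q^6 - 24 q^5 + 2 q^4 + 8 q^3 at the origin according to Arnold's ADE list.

E_7

The Hessian of f at 0 has rank 0. Corank 2; j^3 = (p + 2*q)^3 is a perfect cube, so E-series; the 4-jet and mu = 7 give E_7.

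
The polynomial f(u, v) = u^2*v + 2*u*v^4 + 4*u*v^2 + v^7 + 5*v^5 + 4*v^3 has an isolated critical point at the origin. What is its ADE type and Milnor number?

Type D6, Milnor number mu = 6.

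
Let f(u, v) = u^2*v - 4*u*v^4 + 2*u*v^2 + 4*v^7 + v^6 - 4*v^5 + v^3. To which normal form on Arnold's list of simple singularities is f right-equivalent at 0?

D_7

The Hessian of f at 0 is [[0, 0], [0, 0]] with rank 0, so corank 2. A Groebner basis of the Jacobian ideal J(f) in C{u,v} is {-u*v/2 + v^4 - v^2/2, u^3 + u^2 + 2*u*v + v^3 + v^2, u^2*v - 2*u^2/3 - 4*u*v/3 - v^3 - 2*v^2/3, u^2/3 + u*v^2 + 2*u*v/3 + v^3 + v^2/3}; counting standard monomials gives mu = 7. Corank 2; j^3 = v*(u + v)^2 has shape L^2 M (L != M), so D-series; mu = 7 gives D_7.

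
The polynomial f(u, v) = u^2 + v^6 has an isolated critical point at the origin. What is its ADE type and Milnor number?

Type A_5, Milnor number mu = 5.

The Hessian of f at 0 has rank 1. Corank 1: A-series; mu = 5 gives A_5.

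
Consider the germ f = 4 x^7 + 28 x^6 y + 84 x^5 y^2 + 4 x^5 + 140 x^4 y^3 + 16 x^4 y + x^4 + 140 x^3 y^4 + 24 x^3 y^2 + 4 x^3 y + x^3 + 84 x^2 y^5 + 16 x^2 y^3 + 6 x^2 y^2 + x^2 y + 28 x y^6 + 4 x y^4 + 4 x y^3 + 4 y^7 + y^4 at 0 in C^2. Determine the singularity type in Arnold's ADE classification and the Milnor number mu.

The Hessian of f at 0 is [[0, 0], [0, 0]] with rank 0, so corank 2. A Groebner basis of the Jacobian ideal J(f) in C{x,y} is {x*y^2, -x*y/4 + y^3, x^2 + x*y}; counting standard monomials gives mu = 5. Corank 2; j^3 = x^2*(x + y) has shape L^2 M (L != M), so D-series; mu = 5 gives D_5.

Type D5, Milnor number mu = 5.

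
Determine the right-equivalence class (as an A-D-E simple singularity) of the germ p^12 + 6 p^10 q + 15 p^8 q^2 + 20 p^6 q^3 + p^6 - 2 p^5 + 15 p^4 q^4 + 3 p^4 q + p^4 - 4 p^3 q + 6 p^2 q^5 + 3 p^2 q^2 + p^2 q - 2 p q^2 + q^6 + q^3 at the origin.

The Hessian of f at 0 is [[0, 0], [0, 0]] with rank 0, so corank 2. A Groebner basis of the Jacobian ideal J(f) in C{p,q} is {-5*p^2/9 + 8*p*q/9 + q^4 + 2*q^3/9 - q^2/3, p^3 + p^2/3 - 7*p*q/3 + 2*q^3/3 + 2*q^2, p^2*q - p*q + q^2, -p^2/9 + p*q^2 - 2*p*q/9 - 5*q^3/9 + q^2/3}; counting standard monomials gives mu = 7. Corank 2; j^3 = q*(p - q)^2 has shape L^2 M (L != M), so D-series; mu = 7 gives D_7.

D_7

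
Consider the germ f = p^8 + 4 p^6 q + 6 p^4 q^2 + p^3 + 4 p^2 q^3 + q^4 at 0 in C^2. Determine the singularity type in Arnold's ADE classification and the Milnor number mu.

Type E_6, Milnor number mu = 6.

The Hessian of f at 0 has rank 0. Corank 2; j^3 = p^3 is a perfect cube, so E-series; the 4-jet and mu = 6 give E_6.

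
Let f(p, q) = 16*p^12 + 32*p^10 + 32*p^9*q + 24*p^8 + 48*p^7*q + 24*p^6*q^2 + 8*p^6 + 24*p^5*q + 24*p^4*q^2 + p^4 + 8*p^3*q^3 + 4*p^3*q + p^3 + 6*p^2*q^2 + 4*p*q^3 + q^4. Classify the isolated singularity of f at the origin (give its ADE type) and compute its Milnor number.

The Hessian of f at 0 has rank 0. Corank 2; j^3 = p^3 is a perfect cube, so E-series; the 4-jet and mu = 6 give E_6.

Type E6, Milnor number mu = 6.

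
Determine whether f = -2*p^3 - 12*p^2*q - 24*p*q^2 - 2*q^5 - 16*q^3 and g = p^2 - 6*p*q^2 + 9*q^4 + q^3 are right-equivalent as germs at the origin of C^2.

No.

The Hessian of f at 0 has rank 0. Corank 2; j^3 = -2*(p + 2*q)^3 is a perfect cube, so E-series; the 5-jet and mu = 8 give E_8. The Hessian of g at 0 has rank 1. Corank 1: A-series; mu = 2 gives A_2. f is E_8 but g is A_2, hence not right-equivalent.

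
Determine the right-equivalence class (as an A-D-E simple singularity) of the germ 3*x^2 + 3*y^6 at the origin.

A5

The Hessian of f at 0 is [[6, 0], [0, 0]] with rank 1, so corank 1. A Groebner basis of the Jacobian ideal J(f) in C{x,y} is {y^5, x}; counting standard monomials gives mu = 5. Corank 1: A-series; mu = 5 gives A_5.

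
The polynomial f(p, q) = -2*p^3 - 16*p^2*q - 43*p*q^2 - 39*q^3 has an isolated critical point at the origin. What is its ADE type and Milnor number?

The Hessian of f at 0 has rank 0. Corank 2; j^3 = -(p + 3*q)*(2*p^2 + 10*p*q + 13*q^2) splits into three distinct lines over C (the quadratic factor has nonzero discriminant), so D_4.

Type D4, Milnor number mu = 4.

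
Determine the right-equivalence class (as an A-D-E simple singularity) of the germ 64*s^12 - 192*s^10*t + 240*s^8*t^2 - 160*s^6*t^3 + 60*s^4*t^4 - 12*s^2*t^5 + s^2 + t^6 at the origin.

A_{5}

The Hessian of f at 0 is [[2, 0], [0, 0]] with rank 1, so corank 1. A Groebner basis of the Jacobian ideal J(f) in C{s,t} is {t^5, s}; counting standard monomials gives mu = 5. Corank 1: A-series; mu = 5 gives A_5.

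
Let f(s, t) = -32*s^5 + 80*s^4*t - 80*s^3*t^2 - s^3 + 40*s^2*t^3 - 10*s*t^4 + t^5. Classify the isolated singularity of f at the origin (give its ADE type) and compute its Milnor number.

Type E_8, Milnor number mu = 8.

The Hessian of f at 0 has rank 0. Corank 2; j^3 = -s^3 is a perfect cube, so E-series; the 5-jet and mu = 8 give E_8.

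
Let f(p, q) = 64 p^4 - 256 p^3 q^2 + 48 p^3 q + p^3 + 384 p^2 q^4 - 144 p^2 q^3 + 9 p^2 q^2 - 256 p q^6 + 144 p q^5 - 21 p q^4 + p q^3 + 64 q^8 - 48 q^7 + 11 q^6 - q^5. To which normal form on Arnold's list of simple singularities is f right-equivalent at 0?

E_7

The Hessian of f at 0 has rank 0. Corank 2; j^3 = p^3 is a perfect cube, so E-series; the 4-jet and mu = 7 give E_7.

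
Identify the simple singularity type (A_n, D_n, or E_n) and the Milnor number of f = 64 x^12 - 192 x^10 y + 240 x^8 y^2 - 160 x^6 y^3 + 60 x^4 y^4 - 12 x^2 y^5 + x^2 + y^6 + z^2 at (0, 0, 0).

Type A_{5}, Milnor number mu = 5.

The Hessian of f at 0 is [[2, 0, 0], [0, 0, 0], [0, 0, 2]] with rank 2, so corank 1. A Groebner basis of the Jacobian ideal J(f) in C{x,y,z} is {y^5, x, z}; counting standard monomials gives mu = 5. Corank 1: A-series; mu = 5 gives A_5.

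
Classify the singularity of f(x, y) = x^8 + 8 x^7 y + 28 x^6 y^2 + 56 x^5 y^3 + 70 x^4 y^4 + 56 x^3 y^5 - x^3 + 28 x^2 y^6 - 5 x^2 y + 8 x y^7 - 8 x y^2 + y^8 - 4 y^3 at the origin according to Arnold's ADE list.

D_9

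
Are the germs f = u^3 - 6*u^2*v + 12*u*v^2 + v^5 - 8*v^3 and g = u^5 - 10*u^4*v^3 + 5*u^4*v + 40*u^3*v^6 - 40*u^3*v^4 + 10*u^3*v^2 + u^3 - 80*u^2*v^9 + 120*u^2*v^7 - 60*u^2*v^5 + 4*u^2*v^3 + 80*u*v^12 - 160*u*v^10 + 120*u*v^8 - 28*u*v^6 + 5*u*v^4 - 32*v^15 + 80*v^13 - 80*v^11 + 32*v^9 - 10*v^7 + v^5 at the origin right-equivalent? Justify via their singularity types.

Yes.

The Hessian of f at 0 has rank 0. Corank 2; j^3 = (u - 2*v)^3 is a perfect cube, so E-series; the 5-jet and mu = 8 give E_8. The Hessian of g at 0 has rank 0. Corank 2; j^3 = u^3 is a perfect cube, so E-series; the 5-jet and mu = 8 give E_8. Both have type E_8, hence right-equivalent.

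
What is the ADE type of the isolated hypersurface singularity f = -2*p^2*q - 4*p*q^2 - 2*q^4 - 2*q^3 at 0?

The Hessian of f at 0 has rank 0. Corank 2; j^3 = -2*q*(p + q)^2 has shape L^2 M (L != M), so D-series; mu = 5 gives D_5.

D5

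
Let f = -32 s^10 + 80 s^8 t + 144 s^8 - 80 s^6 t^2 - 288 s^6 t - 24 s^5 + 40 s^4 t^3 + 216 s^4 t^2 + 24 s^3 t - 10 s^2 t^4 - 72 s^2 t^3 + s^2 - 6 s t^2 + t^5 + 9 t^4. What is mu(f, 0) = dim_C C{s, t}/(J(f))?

4

The Hessian of f at 0 has rank 1. Corank 1: A-series; mu = 4 gives A_4.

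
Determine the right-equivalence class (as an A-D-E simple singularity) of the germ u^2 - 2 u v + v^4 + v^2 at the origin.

A_{3}

The Hessian of f at 0 is [[2, -2], [-2, 2]] with rank 1, so corank 1. A Groebner basis of the Jacobian ideal J(f) in C{u,v} is {v^3, u - v}; counting standard monomials gives mu = 3. Corank 1: A-series; mu = 3 gives A_3.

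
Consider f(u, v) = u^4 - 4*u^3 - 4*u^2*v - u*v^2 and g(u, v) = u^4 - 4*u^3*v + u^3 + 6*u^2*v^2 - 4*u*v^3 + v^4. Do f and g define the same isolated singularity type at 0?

The Hessian of f at 0 has rank 0. Corank 2; j^3 = -u*(2*u + v)^2 has shape L^2 M (L != M), so D-series; mu = 5 gives D_5. The Hessian of g at 0 has rank 0. Corank 2; j^3 = u^3 is a perfect cube, so E-series; the 4-jet and mu = 6 give E_6. f is D_5 but g is E_6, hence not right-equivalent.

No.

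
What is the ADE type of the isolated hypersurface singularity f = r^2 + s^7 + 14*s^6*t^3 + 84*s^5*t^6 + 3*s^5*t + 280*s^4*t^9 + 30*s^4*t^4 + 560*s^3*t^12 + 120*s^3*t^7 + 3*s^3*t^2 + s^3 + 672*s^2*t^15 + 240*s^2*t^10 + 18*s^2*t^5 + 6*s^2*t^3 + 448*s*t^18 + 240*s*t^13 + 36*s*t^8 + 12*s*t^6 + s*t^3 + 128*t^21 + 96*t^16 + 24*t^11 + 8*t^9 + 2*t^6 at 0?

E_7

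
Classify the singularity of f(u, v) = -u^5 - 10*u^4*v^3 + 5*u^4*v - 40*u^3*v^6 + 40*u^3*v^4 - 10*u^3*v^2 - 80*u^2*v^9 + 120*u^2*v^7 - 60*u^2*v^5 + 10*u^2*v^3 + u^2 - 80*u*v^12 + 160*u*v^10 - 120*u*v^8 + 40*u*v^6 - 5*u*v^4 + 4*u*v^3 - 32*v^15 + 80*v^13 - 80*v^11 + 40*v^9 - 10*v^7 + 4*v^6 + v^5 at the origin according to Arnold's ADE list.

A4

The Hessian of f at 0 is [[2, 0], [0, 0]] with rank 1, so corank 1. A Groebner basis of the Jacobian ideal J(f) in C{u,v} is {u/2 + v^3, u^2, u*v}; counting standard monomials gives mu = 4. Corank 1: A-series; mu = 4 gives A_4.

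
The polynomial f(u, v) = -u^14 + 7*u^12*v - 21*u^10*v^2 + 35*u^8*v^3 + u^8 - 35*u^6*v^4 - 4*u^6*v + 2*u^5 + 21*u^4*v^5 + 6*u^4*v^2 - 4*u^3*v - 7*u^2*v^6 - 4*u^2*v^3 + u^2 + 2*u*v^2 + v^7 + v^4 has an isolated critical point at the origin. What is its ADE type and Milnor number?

The Hessian of f at 0 is [[2, 0], [0, 0]] with rank 1, so corank 1. A Groebner basis of the Jacobian ideal J(f) in C{u,v} is {u^3, u^2*v - u/2 - v^2/2, u^2 + u*v^2, u*v + v^3}; counting standard monomials gives mu = 6. Corank 1: A-series; mu = 6 gives A_6.

Type A_6, Milnor number mu = 6.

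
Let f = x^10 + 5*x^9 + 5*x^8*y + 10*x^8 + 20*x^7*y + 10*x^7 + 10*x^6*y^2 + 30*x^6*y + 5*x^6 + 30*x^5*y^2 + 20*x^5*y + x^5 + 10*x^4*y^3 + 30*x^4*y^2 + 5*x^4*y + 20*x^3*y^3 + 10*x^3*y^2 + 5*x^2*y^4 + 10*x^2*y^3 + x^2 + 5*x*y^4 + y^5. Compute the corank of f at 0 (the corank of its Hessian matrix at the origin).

The Hessian at 0 is [[2, 0], [0, 0]] of rank 1; hence corank 1.

1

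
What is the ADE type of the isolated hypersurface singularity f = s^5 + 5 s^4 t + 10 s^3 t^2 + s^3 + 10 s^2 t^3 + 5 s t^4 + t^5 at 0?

E_8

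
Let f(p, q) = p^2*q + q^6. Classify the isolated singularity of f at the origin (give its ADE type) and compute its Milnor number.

Type D_{7}, Milnor number mu = 7.

The Hessian of f at 0 has rank 0. Corank 2; j^3 = p^2*q has shape L^2 M (L != M), so D-series; mu = 7 gives D_7.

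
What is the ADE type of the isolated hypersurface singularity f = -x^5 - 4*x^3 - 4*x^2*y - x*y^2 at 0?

D6

The Hessian of f at 0 has rank 0. Corank 2; j^3 = -x*(2*x + y)^2 has shape L^2 M (L != M), so D-series; mu = 6 gives D_6.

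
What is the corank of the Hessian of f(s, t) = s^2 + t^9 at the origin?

1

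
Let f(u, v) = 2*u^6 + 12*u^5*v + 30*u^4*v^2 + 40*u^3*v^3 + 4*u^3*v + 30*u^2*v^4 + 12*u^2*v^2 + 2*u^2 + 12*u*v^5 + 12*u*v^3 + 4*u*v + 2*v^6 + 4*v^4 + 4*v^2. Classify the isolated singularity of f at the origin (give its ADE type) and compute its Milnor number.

Type A_{1}, Milnor number mu = 1.

The Hessian of f at 0 is [[4, 4], [4, 8]] with rank 2, so corank 0. A Groebner basis of the Jacobian ideal J(f) in C{u,v} is {u, v}; counting standard monomials gives mu = 1. Corank 0: nondegenerate Morse point, so A_1.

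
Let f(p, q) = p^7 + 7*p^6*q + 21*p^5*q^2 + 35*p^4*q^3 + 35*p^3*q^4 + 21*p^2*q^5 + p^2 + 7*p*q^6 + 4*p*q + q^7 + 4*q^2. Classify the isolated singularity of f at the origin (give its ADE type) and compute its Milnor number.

The Hessian of f at 0 is [[2, 4], [4, 8]] with rank 1, so corank 1. A Groebner basis of the Jacobian ideal J(f) in C{p,q} is {q^6, p + 2*q}; counting standard monomials gives mu = 6. Corank 1: A-series; mu = 6 gives A_6.

Type A6, Milnor number mu = 6.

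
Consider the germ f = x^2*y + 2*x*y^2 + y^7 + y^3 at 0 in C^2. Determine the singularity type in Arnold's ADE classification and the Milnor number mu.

Type D_{8}, Milnor number mu = 8.

The Hessian of f at 0 has rank 0. Corank 2; j^3 = y*(x + y)^2 has shape L^2 M (L != M), so D-series; mu = 8 gives D_8.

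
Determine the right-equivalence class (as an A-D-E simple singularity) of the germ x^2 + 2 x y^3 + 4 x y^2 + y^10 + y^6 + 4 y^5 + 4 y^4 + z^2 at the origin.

A_9

The Hessian of f at 0 is [[2, 0, 0], [0, 0, 0], [0, 0, 2]] with rank 2, so corank 1. A Groebner basis of the Jacobian ideal J(f) in C{x,y,z} is {x^4 + 8*x^3/3 + 32*x^2*y - 320*x^2/3 - 896*x*y^2/3 + 512*x*y/3 - 1024*x/3 - 2048*y^2/3, x^3*y - 2*x^3 - 16*x^2*y + 48*x^2 + 128*x*y^2 - 64*x*y + 128*x + 256*y^2, x^3/6 + x^2*y^2 - 2*x^2*y + 16*x^2/3 + 40*x*y^2/3 - 16*x*y/3 + 32*x/3 + 64*y^2/3, x + y^3 + 2*y^2, z}; counting standard monomials gives mu = 9. Corank 1: A-series; mu = 9 gives A_9.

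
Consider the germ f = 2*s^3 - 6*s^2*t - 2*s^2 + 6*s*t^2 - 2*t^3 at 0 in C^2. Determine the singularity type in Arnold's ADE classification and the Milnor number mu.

The Hessian of f at 0 has rank 1. Corank 1: A-series; mu = 2 gives A_2.

Type A_2, Milnor number mu = 2.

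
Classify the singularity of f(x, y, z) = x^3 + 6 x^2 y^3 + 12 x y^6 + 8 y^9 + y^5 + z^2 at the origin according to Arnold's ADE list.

E_8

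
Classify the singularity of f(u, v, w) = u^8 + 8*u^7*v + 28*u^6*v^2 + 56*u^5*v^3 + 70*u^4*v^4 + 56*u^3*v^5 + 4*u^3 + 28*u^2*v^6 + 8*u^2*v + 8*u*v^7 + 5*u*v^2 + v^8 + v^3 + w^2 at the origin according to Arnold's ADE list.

D_{9}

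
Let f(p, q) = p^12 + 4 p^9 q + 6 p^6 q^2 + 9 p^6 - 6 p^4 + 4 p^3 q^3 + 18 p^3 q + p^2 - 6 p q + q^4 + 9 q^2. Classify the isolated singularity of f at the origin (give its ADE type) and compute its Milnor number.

Type A3, Milnor number mu = 3.

The Hessian of f at 0 has rank 1. Corank 1: A-series; mu = 3 gives A_3.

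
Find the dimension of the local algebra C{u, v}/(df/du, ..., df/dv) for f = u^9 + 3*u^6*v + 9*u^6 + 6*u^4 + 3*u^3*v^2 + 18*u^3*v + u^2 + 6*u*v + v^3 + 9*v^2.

2

The Hessian of f at 0 has rank 1. Corank 1: A-series; mu = 2 gives A_2.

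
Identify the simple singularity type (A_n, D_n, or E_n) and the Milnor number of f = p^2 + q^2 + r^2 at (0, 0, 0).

Type A1, Milnor number mu = 1.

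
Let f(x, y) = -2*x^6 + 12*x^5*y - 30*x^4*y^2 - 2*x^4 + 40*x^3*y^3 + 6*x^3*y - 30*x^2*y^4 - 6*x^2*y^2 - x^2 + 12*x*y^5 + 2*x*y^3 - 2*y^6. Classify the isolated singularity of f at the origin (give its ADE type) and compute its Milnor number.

Type A_5, Milnor number mu = 5.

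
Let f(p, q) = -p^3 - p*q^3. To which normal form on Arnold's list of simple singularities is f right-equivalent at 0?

The Hessian of f at 0 has rank 0. Corank 2; j^3 = -p^3 is a perfect cube, so E-series; the 4-jet and mu = 7 give E_7.

E_7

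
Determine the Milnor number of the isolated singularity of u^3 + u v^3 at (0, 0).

7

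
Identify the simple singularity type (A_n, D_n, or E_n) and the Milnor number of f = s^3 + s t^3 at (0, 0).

Type E7, Milnor number mu = 7.

The Hessian of f at 0 has rank 0. Corank 2; j^3 = s^3 is a perfect cube, so E-series; the 4-jet and mu = 7 give E_7.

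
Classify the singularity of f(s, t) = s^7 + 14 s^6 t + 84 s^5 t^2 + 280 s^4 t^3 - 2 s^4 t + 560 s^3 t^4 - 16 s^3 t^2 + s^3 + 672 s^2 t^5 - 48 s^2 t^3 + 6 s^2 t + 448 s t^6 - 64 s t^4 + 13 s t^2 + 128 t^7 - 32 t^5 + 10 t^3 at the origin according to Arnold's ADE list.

D4

The Hessian of f at 0 has rank 0. Corank 2; j^3 = (s + 2*t)*(s^2 + 4*s*t + 5*t^2) splits into three distinct lines over C (the quadratic factor has nonzero discriminant), so D_4.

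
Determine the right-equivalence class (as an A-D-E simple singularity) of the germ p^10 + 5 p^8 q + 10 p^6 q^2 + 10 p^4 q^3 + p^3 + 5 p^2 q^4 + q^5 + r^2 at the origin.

E8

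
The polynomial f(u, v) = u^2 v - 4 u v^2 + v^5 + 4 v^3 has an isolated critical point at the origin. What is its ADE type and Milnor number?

Type D_{6}, Milnor number mu = 6.

The Hessian of f at 0 has rank 0. Corank 2; j^3 = v*(u - 2*v)^2 has shape L^2 M (L != M), so D-series; mu = 6 gives D_6.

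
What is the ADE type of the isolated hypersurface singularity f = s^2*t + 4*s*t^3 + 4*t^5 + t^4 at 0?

D5

The Hessian of f at 0 has rank 0. Corank 2; j^3 = s^2*t has shape L^2 M (L != M), so D-series; mu = 5 gives D_5.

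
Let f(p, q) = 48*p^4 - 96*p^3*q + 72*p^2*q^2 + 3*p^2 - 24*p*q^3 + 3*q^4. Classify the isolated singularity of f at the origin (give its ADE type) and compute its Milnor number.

Type A_3, Milnor number mu = 3.

The Hessian of f at 0 has rank 1. Corank 1: A-series; mu = 3 gives A_3.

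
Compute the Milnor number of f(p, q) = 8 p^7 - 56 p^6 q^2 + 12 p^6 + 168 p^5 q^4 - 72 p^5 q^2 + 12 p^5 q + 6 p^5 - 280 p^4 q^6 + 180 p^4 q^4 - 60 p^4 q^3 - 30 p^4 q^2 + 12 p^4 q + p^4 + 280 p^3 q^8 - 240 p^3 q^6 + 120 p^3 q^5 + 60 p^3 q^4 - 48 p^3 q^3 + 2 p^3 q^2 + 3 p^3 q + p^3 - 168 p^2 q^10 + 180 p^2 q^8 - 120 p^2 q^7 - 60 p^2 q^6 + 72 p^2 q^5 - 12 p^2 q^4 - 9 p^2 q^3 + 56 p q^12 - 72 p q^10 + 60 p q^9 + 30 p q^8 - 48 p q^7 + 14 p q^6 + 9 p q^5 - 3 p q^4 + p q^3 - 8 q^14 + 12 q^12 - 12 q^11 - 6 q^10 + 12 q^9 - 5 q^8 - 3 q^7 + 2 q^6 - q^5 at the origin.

The Hessian of f at 0 has rank 0. Corank 2; j^3 = p^3 is a perfect cube, so E-series; the 4-jet and mu = 7 give E_7.

7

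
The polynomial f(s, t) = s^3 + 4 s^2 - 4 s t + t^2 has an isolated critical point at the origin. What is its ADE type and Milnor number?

The Hessian of f at 0 is [[8, -4], [-4, 2]] with rank 1, so corank 1. A Groebner basis of the Jacobian ideal J(f) in C{s,t} is {t^2, s - t/2}; counting standard monomials gives mu = 2. Corank 1: A-series; mu = 2 gives A_2.

Type A_{2}, Milnor number mu = 2.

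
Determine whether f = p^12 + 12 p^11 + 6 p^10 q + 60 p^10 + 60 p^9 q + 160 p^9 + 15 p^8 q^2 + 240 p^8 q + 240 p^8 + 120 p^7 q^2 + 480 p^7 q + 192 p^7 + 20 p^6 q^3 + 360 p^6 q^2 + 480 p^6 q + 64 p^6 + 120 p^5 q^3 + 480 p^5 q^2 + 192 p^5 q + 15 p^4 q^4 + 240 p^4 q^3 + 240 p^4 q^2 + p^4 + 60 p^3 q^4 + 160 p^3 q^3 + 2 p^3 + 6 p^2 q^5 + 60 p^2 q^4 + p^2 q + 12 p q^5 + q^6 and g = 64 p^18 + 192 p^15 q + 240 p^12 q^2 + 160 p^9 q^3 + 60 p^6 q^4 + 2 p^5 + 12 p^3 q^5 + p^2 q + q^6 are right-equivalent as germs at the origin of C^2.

Yes.

The Hessian of f at 0 has rank 0. Corank 2; j^3 = p^2*(2*p + q) has shape L^2 M (L != M), so D-series; mu = 7 gives D_7. The Hessian of g at 0 has rank 0. Corank 2; j^3 = p^2*q has shape L^2 M (L != M), so D-series; mu = 7 gives D_7. Both have type D_7, hence right-equivalent.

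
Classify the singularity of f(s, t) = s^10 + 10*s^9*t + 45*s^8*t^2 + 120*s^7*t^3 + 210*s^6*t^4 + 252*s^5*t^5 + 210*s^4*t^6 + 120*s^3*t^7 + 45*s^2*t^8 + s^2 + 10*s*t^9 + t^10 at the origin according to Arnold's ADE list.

The Hessian of f at 0 has rank 1. Corank 1: A-series; mu = 9 gives A_9.

A_{9}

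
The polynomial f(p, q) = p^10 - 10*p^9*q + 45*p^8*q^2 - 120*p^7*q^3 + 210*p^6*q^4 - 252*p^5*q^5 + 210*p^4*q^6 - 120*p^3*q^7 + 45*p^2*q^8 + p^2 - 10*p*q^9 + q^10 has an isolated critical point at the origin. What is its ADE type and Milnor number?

Type A9, Milnor number mu = 9.

The Hessian of f at 0 is [[2, 0], [0, 0]] with rank 1, so corank 1. A Groebner basis of the Jacobian ideal J(f) in C{p,q} is {q^9, p}; counting standard monomials gives mu = 9. Corank 1: A-series; mu = 9 gives A_9.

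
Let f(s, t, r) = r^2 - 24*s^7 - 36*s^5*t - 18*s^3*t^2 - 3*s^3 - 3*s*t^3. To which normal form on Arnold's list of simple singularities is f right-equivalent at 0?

E_7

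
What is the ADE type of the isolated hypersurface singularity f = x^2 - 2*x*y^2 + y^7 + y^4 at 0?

A_{6}

The Hessian of f at 0 has rank 1. Corank 1: A-series; mu = 6 gives A_6.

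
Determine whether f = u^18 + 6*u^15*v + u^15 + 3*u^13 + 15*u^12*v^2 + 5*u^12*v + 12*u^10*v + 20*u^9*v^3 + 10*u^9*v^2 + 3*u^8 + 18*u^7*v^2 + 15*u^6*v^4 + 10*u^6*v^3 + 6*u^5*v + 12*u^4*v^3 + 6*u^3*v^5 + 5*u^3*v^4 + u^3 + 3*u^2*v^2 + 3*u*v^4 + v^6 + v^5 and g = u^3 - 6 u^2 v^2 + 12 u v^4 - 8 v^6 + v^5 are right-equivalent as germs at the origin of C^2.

The Hessian of f at 0 has rank 0. Corank 2; j^3 = u^3 is a perfect cube, so E-series; the 5-jet and mu = 8 give E_8. The Hessian of g at 0 has rank 0. Corank 2; j^3 = u^3 is a perfect cube, so E-series; the 5-jet and mu = 8 give E_8. Both have type E_8, hence right-equivalent.

Yes.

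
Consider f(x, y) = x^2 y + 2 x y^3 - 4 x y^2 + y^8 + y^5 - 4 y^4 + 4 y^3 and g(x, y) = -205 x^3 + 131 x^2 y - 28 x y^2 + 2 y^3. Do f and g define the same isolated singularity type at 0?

The Hessian of f at 0 has rank 0. Corank 2; j^3 = y*(x - 2*y)^2 has shape L^2 M (L != M), so D-series; mu = 9 gives D_9. The Hessian of g at 0 has rank 0. Corank 2; j^3 = -(5*x - y)*(41*x^2 - 18*x*y + 2*y^2) splits into three distinct lines over C (the quadratic factor has nonzero discriminant), so D_4. f is D_9 but g is D_4, hence not right-equivalent.

No.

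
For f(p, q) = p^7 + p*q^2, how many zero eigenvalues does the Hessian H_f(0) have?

Hessian at 0 has rank 0.

2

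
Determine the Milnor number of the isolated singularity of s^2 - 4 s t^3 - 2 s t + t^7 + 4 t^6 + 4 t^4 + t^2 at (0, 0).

6

The Hessian of f at 0 has rank 1. Corank 1: A-series; mu = 6 gives A_6.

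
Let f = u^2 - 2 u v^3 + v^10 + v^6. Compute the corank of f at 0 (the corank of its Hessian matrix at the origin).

1

The Hessian at 0 is [[2, 0], [0, 0]] of rank 1; hence corank 1.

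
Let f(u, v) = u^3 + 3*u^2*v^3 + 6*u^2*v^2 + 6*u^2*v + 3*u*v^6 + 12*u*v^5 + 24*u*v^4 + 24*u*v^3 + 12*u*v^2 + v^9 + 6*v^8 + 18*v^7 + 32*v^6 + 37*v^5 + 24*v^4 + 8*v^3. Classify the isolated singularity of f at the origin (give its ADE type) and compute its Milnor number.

The Hessian of f at 0 has rank 0. Corank 2; j^3 = (u + 2*v)^3 is a perfect cube, so E-series; the 5-jet and mu = 8 give E_8.

Type E8, Milnor number mu = 8.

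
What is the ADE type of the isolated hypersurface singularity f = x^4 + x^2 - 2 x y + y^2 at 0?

A_{3}

The Hessian of f at 0 has rank 1. Corank 1: A-series; mu = 3 gives A_3.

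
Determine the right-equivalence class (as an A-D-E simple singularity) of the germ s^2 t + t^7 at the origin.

D_8

The Hessian of f at 0 has rank 0. Corank 2; j^3 = s^2*t has shape L^2 M (L != M), so D-series; mu = 8 gives D_8.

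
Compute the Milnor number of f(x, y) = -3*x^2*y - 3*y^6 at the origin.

7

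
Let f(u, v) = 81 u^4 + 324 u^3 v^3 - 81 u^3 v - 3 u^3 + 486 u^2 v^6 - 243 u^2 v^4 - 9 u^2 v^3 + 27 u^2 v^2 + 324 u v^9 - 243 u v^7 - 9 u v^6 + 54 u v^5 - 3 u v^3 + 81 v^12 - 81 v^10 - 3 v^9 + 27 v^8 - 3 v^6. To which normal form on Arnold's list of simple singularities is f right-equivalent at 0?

E_7

The Hessian of f at 0 has rank 0. Corank 2; j^3 = -3*u^3 is a perfect cube, so E-series; the 4-jet and mu = 7 give E_7.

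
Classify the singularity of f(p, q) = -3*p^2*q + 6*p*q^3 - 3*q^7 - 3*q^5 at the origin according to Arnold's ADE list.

The Hessian of f at 0 is [[0, 0], [0, 0]] with rank 0, so corank 2. A Groebner basis of the Jacobian ideal J(f) in C{p,q} is {p^2*q^2 + p^2/7 - p*q^2/7, p^3 + p^2/7 - p*q^2/7, -p*q + q^3}; counting standard monomials gives mu = 8. Corank 2; j^3 = -3*p^2*q has shape L^2 M (L != M), so D-series; mu = 8 gives D_8.

D_8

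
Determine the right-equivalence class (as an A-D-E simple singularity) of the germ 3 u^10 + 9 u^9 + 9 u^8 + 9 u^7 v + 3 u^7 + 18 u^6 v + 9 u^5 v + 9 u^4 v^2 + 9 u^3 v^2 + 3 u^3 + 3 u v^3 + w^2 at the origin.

E7

The Hessian of f at 0 has rank 1. Corank 2; j^3 = 3*u^3 is a perfect cube, so E-series; the 4-jet and mu = 7 give E_7.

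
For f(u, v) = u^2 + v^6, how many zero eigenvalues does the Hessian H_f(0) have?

1

Hessian at 0 has rank 1.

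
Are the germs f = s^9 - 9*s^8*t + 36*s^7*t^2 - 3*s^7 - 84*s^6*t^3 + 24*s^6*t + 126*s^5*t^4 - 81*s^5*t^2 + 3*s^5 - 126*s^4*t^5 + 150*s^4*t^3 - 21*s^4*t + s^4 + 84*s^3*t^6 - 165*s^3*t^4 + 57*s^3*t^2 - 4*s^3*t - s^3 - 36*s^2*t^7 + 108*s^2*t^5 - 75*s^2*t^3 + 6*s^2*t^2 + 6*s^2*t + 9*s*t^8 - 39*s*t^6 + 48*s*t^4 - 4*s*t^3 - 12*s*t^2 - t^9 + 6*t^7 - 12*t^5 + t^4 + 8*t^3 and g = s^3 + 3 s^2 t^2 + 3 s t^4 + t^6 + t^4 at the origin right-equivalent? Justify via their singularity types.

Yes.

The Hessian of f at 0 has rank 0. Corank 2; j^3 = -(s - 2*t)^3 is a perfect cube, so E-series; the 4-jet and mu = 6 give E_6. The Hessian of g at 0 has rank 0. Corank 2; j^3 = s^3 is a perfect cube, so E-series; the 4-jet and mu = 6 give E_6. Both have type E_6, hence right-equivalent.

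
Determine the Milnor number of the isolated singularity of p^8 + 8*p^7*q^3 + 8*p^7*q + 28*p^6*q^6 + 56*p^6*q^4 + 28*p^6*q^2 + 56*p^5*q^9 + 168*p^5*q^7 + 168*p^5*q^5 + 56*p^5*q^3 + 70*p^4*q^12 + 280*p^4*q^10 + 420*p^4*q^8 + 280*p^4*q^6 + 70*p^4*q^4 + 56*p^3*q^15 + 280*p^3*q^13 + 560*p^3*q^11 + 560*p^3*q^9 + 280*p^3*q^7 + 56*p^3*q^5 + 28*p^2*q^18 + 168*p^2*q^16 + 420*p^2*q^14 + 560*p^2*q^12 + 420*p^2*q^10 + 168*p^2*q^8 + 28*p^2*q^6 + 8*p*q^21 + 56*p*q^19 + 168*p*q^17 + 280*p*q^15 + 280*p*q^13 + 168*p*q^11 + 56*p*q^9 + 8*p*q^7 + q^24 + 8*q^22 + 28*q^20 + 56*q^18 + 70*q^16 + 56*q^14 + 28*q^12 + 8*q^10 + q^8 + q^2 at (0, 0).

7

The Hessian of f at 0 is [[0, 0], [0, 2]] with rank 1, so corank 1. A Groebner basis of the Jacobian ideal J(f) in C{p,q} is {p^7, q}; counting standard monomials gives mu = 7. Corank 1: A-series; mu = 7 gives A_7.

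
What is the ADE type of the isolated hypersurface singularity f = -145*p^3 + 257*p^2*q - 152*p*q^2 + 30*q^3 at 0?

The Hessian of f at 0 is [[0, 0], [0, 0]] with rank 0, so corank 2. A Groebner basis of the Jacobian ideal J(f) in C{p,q} is {q^3, p^2 - 26*q^2/71, p*q - 43*q^2/71}; counting standard monomials gives mu = 4. Corank 2; j^3 = -(5*p - 3*q)*(29*p^2 - 34*p*q + 10*q^2) splits into three distinct lines over C (the quadratic factor has nonzero discriminant), so D_4.

D4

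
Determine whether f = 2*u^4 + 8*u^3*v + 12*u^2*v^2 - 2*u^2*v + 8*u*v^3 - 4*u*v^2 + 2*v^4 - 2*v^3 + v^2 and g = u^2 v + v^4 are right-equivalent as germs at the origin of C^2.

The Hessian of f at 0 is [[0, 0], [0, 2]] with rank 1, so corank 1. A Groebner basis of the Jacobian ideal J(f) in C{u,v} is {u^2 - v, u*v, v^2}; counting standard monomials gives mu = 3. Corank 1: A-series; mu = 3 gives A_3. The Hessian of g at 0 is [[0, 0], [0, 0]] with rank 0, so corank 2. A Groebner basis of the Jacobian ideal J(g) in C{u,v} is {u^3, u^2/4 + v^3, u*v}; counting standard monomials gives mu = 5. Corank 2; j^3 = u^2*v has shape L^2 M (L != M), so D-series; mu = 5 gives D_5. f is A_3 but g is D_5, hence not right-equivalent.

No.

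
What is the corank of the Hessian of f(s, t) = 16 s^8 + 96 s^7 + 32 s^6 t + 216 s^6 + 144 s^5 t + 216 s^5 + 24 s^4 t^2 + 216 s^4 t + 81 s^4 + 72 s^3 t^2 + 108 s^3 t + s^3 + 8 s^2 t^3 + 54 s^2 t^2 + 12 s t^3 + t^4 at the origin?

Hessian at 0 has rank 0.

2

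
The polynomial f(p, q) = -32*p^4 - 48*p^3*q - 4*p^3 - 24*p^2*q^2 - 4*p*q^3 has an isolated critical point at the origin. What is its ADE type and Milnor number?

Type E_7, Milnor number mu = 7.

The Hessian of f at 0 has rank 0. Corank 2; j^3 = -4*p^3 is a perfect cube, so E-series; the 4-jet and mu = 7 give E_7.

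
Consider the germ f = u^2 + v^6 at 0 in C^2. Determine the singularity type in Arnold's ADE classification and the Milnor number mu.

Type A_5, Milnor number mu = 5.

The Hessian of f at 0 is [[2, 0], [0, 0]] with rank 1, so corank 1. A Groebner basis of the Jacobian ideal J(f) in C{u,v} is {v^5, u}; counting standard monomials gives mu = 5. Corank 1: A-series; mu = 5 gives A_5.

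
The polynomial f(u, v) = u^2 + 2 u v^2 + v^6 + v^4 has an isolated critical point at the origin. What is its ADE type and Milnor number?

The Hessian of f at 0 is [[2, 0], [0, 0]] with rank 1, so corank 1. A Groebner basis of the Jacobian ideal J(f) in C{u,v} is {u^3, u^2*v, u + v^2}; counting standard monomials gives mu = 5. Corank 1: A-series; mu = 5 gives A_5.

Type A_5, Milnor number mu = 5.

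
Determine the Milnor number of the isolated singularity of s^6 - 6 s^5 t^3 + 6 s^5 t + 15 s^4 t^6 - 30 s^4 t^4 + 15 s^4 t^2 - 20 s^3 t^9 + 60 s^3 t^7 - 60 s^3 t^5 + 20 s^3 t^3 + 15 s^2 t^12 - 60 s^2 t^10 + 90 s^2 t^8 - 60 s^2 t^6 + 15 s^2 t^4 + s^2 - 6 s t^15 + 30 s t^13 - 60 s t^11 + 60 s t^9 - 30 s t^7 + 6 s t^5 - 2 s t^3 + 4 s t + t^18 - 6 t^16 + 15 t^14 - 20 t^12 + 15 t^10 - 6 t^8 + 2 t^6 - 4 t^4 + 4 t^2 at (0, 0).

5

The Hessian of f at 0 has rank 1. Corank 1: A-series; mu = 5 gives A_5.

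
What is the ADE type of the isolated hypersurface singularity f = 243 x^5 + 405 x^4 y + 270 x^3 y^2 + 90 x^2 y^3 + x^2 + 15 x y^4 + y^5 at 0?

A_{4}

The Hessian of f at 0 is [[2, 0], [0, 0]] with rank 1, so corank 1. A Groebner basis of the Jacobian ideal J(f) in C{x,y} is {y^4, x}; counting standard monomials gives mu = 4. Corank 1: A-series; mu = 4 gives A_4.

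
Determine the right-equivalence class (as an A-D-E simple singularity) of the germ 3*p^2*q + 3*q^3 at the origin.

D4

The Hessian of f at 0 has rank 0. Corank 2; j^3 = 3*q*(p^2 + q^2) splits into three distinct lines over C (the quadratic factor has nonzero discriminant), so D_4.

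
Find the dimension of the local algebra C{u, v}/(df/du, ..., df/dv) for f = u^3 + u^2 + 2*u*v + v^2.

The Hessian of f at 0 has rank 1. Corank 1: A-series; mu = 2 gives A_2.

2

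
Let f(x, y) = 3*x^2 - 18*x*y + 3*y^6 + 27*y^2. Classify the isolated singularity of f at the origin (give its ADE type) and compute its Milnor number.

The Hessian of f at 0 is [[6, -18], [-18, 54]] with rank 1, so corank 1. A Groebner basis of the Jacobian ideal J(f) in C{x,y} is {y^5, x - 3*y}; counting standard monomials gives mu = 5. Corank 1: A-series; mu = 5 gives A_5.

Type A5, Milnor number mu = 5.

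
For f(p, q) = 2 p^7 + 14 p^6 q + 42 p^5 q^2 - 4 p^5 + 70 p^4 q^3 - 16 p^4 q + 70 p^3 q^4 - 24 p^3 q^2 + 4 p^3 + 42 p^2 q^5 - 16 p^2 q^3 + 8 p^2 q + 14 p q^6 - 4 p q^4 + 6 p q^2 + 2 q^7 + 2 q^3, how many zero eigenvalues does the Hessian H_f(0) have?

Hessian at 0 has rank 0.

2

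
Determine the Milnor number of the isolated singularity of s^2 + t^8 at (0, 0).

7

The Hessian of f at 0 is [[2, 0], [0, 0]] with rank 1, so corank 1. A Groebner basis of the Jacobian ideal J(f) in C{s,t} is {t^7, s}; counting standard monomials gives mu = 7. Corank 1: A-series; mu = 7 gives A_7.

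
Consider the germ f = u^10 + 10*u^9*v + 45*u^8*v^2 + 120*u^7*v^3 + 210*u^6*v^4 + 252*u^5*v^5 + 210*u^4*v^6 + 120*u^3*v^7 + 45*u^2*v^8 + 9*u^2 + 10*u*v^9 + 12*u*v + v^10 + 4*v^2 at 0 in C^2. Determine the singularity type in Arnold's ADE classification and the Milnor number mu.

Type A9, Milnor number mu = 9.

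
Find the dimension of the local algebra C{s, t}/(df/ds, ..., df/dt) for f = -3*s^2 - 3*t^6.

The Hessian of f at 0 is [[-6, 0], [0, 0]] with rank 1, so corank 1. A Groebner basis of the Jacobian ideal J(f) in C{s,t} is {t^5, s}; counting standard monomials gives mu = 5. Corank 1: A-series; mu = 5 gives A_5.

5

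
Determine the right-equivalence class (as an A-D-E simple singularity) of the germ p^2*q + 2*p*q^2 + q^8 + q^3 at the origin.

D_9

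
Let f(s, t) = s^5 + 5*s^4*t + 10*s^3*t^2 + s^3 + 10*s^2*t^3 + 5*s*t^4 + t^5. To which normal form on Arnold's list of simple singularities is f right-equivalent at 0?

The Hessian of f at 0 is [[0, 0], [0, 0]] with rank 0, so corank 2. A Groebner basis of the Jacobian ideal J(f) in C{s,t} is {t^5, s*t^3 + t^4/4, s^2}; counting standard monomials gives mu = 8. Corank 2; j^3 = s^3 is a perfect cube, so E-series; the 5-jet and mu = 8 give E_8.

E8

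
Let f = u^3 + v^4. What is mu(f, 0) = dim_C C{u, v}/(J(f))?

6

The Hessian of f at 0 has rank 0. Corank 2; j^3 = u^3 is a perfect cube, so E-series; the 4-jet and mu = 6 give E_6.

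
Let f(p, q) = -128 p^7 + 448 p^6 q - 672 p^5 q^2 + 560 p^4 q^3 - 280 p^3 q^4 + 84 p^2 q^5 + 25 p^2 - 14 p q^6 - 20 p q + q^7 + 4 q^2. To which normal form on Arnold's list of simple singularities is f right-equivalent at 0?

A_6

The Hessian of f at 0 has rank 1. Corank 1: A-series; mu = 6 gives A_6.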